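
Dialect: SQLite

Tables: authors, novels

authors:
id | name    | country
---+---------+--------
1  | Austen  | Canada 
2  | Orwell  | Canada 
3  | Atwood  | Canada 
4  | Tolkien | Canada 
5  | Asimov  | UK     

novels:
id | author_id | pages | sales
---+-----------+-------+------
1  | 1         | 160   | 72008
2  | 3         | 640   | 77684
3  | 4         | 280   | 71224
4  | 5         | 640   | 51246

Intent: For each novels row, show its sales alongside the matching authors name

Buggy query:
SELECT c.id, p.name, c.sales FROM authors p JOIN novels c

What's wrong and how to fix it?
Bug: Missing join condition: each novels row is matched to all authors rows instead of just its own

Fix: Specify the join condition linking the foreign key to the parent id

Corrected query:
SELECT c.id, p.name, c.sales FROM authors p JOIN novels c ON c.author_id = p.id

Result:
id | name    | sales
---+---------+------
1  | Austen  | 72008
2  | Atwood  | 77684
3  | Tolkien | 71224
4  | Asimov  | 51246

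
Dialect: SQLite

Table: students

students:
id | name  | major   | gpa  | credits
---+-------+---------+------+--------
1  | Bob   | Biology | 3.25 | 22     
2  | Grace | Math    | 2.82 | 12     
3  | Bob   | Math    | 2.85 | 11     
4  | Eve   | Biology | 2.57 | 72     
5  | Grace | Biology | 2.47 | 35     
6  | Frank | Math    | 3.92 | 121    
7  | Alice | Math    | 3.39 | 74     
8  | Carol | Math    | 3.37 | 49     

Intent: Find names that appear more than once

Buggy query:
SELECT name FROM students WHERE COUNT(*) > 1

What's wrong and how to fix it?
Bug: COUNT(*) is an aggregate and cannot be used in WHERE

Fix: GROUP BY name, then filter groups with HAVING COUNT(*) > 1

Corrected query:
SELECT name FROM students GROUP BY name HAVING COUNT(*) > 1

Result:
name 
-----
Bob  
Grace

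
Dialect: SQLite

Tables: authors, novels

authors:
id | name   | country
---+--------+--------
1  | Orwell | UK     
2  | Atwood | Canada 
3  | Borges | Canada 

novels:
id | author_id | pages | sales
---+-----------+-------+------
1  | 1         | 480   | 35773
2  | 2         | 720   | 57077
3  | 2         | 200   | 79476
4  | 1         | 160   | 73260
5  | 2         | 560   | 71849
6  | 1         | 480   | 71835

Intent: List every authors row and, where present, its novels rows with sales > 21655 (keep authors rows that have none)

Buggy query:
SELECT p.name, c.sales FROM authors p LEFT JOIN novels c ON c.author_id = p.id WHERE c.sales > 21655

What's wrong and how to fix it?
Bug: A WHERE condition on the right-hand table after LEFT JOIN drops unmatched parents

Fix: Move the right-table condition into the ON clause so unmatched parents are kept

Corrected query:
SELECT p.name, c.sales FROM authors p LEFT JOIN novels c ON c.author_id = p.id AND c.sales > 21655

Result:
name   | sales
-------+------
Orwell | 35773
Orwell | 71835
Orwell | 73260
Atwood | 57077
Atwood | 71849
Atwood | 79476
Borges | NULL 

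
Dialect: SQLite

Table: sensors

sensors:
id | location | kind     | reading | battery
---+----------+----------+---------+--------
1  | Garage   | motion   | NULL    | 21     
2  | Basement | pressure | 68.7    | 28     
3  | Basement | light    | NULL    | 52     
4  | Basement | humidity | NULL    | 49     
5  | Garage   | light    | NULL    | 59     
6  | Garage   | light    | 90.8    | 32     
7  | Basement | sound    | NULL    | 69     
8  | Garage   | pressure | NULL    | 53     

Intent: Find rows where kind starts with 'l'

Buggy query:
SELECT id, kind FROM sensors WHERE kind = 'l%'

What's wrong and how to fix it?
Bug: '=' compares the literal string including the % character; pattern matching needs LIKE

Fix: Use LIKE for wildcard pattern matching

Corrected query:
SELECT id, kind FROM sensors WHERE kind LIKE 'l%'

Result:
id | kind 
---+------
3  | light
5  | light
6  | light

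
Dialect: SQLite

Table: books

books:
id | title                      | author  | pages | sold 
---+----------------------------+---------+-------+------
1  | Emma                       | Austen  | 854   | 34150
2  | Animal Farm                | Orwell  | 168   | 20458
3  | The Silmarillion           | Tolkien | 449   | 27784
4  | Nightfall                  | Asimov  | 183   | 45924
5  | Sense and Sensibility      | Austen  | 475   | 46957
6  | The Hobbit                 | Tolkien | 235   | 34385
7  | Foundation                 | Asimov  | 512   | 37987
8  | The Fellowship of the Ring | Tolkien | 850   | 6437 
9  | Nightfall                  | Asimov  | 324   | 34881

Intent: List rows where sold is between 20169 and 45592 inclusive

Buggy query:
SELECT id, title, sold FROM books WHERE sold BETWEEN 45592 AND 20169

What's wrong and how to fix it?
Bug: The bounds are reversed; BETWEEN a AND b requires a <= b to match anything

Fix: Swap the bounds so the smaller value comes first

Corrected query:
SELECT id, title, sold FROM books WHERE sold BETWEEN 20169 AND 45592

Result:
id | title            | sold 
---+------------------+------
1  | Emma             | 34150
2  | Animal Farm      | 20458
3  | The Silmarillion | 27784
6  | The Hobbit       | 34385
7  | Foundation       | 37987
9  | Nightfall        | 34881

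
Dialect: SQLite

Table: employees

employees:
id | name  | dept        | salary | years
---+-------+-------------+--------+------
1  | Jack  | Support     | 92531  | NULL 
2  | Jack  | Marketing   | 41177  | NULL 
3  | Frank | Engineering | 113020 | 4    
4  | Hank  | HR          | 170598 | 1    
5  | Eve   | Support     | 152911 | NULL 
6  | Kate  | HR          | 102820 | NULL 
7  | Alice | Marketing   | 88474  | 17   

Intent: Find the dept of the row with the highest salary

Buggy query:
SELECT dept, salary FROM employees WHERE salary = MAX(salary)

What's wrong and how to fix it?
Bug: MAX(salary) is an aggregate and cannot be used directly in WHERE

Fix: Wrap MAX in a scalar subquery so WHERE compares against a single value

Corrected query:
SELECT dept, salary FROM employees WHERE salary = (SELECT MAX(salary) FROM employees)

Result:
dept | salary
-----+-------
HR   | 170598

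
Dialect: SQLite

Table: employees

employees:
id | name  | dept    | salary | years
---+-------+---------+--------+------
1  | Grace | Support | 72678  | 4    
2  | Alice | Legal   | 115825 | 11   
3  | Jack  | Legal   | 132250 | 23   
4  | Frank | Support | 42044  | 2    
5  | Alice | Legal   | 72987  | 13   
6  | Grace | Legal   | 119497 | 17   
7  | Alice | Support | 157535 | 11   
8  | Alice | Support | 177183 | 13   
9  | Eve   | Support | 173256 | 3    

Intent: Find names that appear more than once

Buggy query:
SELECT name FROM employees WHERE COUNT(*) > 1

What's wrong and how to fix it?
Bug: WHERE can't reference COUNT(*); aggregates are computed after WHERE

Fix: GROUP BY name, then filter groups with HAVING COUNT(*) > 1

Corrected query:
SELECT name FROM employees GROUP BY name HAVING COUNT(*) > 1

Result:
name 
-----
Alice
Grace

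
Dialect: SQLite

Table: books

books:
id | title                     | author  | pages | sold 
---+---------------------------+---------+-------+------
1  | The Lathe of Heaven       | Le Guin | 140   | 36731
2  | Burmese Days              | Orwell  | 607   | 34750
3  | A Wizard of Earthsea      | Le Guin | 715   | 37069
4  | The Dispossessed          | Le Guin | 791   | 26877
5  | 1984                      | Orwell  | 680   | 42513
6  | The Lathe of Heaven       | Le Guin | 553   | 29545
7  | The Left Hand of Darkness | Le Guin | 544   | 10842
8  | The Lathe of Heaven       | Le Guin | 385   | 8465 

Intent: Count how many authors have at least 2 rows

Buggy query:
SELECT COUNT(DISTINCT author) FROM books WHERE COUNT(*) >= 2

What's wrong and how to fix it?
Bug: WHERE filters individual rows, not groups, so a group-level COUNT is invalid there

Fix: Group first with HAVING COUNT(*) >= 2, then COUNT the resulting groups

Corrected query:
SELECT COUNT(*) FROM (SELECT author FROM books GROUP BY author HAVING COUNT(*) >= 2)

Result:
COUNT(*)
--------
2       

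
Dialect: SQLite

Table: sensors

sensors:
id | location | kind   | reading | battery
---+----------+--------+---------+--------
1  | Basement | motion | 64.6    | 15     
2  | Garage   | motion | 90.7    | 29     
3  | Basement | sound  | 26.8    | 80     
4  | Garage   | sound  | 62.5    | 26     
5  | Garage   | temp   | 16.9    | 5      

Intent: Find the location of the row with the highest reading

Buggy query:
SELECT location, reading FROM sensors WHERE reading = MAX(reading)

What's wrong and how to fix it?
Bug: MAX(reading) is an aggregate and cannot be used directly in WHERE

Fix: Use a subquery: WHERE reading = (SELECT MAX(reading) FROM sensors)

Corrected query:
SELECT location, reading FROM sensors WHERE reading = (SELECT MAX(reading) FROM sensors)

Result:
location | reading
---------+--------
Garage   | 90.7   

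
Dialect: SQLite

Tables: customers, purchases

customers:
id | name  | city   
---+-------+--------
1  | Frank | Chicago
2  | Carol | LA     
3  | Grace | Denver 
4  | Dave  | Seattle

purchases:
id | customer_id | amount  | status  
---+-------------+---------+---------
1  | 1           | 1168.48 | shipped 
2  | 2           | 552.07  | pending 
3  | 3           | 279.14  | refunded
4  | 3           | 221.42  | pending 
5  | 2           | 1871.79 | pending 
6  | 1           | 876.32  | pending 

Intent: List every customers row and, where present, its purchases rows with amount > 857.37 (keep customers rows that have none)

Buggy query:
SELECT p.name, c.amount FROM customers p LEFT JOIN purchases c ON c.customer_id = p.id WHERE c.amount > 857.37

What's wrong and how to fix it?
Bug: Filtering c.amount in WHERE discards the NULL rows produced by LEFT JOIN, turning it into an inner join

Fix: Put 'c.amount > 857.37' in the JOIN's ON clause instead of WHERE

Corrected query:
SELECT p.name, c.amount FROM customers p LEFT JOIN purchases c ON c.customer_id = p.id AND c.amount > 857.37

Result:
name  | amount 
------+--------
Frank | 876.32 
Frank | 1168.48
Carol | 1871.79
Grace | NULL   
Dave  | NULL   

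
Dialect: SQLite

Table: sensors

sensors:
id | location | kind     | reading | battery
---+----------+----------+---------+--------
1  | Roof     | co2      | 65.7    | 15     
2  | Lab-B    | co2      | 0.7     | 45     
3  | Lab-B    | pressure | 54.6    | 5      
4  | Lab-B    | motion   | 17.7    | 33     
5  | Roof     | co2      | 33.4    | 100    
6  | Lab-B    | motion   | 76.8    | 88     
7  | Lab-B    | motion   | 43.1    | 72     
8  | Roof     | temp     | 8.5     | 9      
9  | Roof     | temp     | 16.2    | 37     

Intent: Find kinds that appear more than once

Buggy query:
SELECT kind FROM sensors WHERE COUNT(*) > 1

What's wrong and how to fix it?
Bug: COUNT(*) is an aggregate and cannot be used in WHERE

Fix: Group first, then use HAVING for the count condition

Corrected query:
SELECT kind FROM sensors GROUP BY kind HAVING COUNT(*) > 1

Result:
kind  
------
co2   
motion
temp  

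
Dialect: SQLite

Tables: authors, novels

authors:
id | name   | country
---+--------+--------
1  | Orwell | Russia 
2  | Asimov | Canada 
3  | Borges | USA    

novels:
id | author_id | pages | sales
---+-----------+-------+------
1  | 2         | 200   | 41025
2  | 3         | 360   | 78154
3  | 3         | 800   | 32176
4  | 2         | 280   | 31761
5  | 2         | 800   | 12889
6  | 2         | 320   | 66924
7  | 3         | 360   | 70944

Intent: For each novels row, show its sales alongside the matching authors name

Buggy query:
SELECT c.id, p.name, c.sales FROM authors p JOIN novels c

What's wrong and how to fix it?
Bug: Missing join condition: each novels row is matched to all authors rows instead of just its own

Fix: Specify the join condition linking the foreign key to the parent id

Corrected query:
SELECT c.id, p.name, c.sales FROM authors p JOIN novels c ON c.author_id = p.id

Result:
id | name   | sales
---+--------+------
1  | Asimov | 41025
2  | Borges | 78154
3  | Borges | 32176
4  | Asimov | 31761
5  | Asimov | 12889
6  | Asimov | 66924
7  | Borges | 70944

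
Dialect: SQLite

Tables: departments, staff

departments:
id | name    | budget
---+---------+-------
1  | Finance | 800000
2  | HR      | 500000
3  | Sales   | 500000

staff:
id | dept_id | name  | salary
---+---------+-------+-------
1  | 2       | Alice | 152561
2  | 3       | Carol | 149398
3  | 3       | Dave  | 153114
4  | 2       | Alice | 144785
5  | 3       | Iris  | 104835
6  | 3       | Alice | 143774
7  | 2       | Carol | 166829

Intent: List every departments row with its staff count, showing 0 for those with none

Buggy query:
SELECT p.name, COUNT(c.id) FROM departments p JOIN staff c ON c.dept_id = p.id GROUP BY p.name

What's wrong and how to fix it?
Bug: INNER JOIN drops departments rows that have no matching staff rows

Fix: Use LEFT JOIN so parents without children still appear (COUNT(c.id) gives 0)

Corrected query:
SELECT p.name, COUNT(c.id) FROM departments p LEFT JOIN staff c ON c.dept_id = p.id GROUP BY p.name

Result:
name    | COUNT(c.id)
--------+------------
Finance | 0          
HR      | 3          
Sales   | 4          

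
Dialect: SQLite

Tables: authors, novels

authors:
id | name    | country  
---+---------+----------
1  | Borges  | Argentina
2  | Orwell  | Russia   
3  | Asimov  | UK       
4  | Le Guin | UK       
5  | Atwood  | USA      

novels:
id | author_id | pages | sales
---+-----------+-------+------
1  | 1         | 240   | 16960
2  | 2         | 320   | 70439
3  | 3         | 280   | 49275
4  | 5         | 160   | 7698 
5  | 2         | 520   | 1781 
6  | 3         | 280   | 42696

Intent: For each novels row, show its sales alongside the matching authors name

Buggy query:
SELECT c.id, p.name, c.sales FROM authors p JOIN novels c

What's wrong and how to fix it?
Bug: JOIN with no ON clause produces a cartesian product; every novels row pairs with every authors row

Fix: Specify the join condition linking the foreign key to the parent id

Corrected query:
SELECT c.id, p.name, c.sales FROM authors p JOIN novels c ON c.author_id = p.id

Result:
id | name   | sales
---+--------+------
1  | Borges | 16960
2  | Orwell | 70439
3  | Asimov | 49275
4  | Atwood | 7698 
5  | Orwell | 1781 
6  | Asimov | 42696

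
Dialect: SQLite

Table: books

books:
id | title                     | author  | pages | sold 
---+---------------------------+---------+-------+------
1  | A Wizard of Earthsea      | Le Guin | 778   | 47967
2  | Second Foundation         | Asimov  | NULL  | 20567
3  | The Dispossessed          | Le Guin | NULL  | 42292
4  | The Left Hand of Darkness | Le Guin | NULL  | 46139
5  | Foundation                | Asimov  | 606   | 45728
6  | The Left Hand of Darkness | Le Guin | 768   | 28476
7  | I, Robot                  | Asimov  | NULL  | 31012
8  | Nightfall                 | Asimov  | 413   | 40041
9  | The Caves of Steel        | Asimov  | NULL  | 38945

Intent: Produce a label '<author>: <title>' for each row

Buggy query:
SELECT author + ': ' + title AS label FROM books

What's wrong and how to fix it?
Bug: '+' is numeric addition; on text columns SQLite converts them to 0 instead of concatenating

Fix: Replace + with || to concatenate text

Corrected query:
SELECT author || ': ' || title AS label FROM books

Result:
label                             
----------------------------------
Le Guin: A Wizard of Earthsea     
Asimov: Second Foundation         
Le Guin: The Dispossessed         
Le Guin: The Left Hand of Darkness
Asimov: Foundation                
Le Guin: The Left Hand of Darkness
Asimov: I, Robot                  
Asimov: Nightfall                 
Asimov: The Caves of Steel        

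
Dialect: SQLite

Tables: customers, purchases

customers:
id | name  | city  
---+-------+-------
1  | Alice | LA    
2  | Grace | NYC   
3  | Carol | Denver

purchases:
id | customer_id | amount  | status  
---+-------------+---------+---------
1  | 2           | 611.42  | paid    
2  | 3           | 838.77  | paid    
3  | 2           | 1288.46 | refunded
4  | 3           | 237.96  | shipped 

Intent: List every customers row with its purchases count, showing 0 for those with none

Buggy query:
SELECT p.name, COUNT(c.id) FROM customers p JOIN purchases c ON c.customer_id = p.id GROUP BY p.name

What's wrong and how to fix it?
Bug: INNER JOIN drops customers rows that have no matching purchases rows

Fix: Use LEFT JOIN so parents without children still appear (COUNT(c.id) gives 0)

Corrected query:
SELECT p.name, COUNT(c.id) FROM customers p LEFT JOIN purchases c ON c.customer_id = p.id GROUP BY p.name

Result:
name  | COUNT(c.id)
------+------------
Alice | 0          
Carol | 2          
Grace | 2          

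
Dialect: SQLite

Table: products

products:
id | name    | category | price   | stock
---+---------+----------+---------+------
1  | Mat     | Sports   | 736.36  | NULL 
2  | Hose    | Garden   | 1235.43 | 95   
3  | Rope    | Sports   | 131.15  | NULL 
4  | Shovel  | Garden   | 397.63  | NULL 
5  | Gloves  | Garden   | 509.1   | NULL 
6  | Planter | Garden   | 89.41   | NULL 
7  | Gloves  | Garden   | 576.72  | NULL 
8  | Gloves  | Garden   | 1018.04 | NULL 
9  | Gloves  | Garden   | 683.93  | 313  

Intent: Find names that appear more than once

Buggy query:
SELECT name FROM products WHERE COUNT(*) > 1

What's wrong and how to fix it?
Bug: COUNT(*) is an aggregate and cannot be used in WHERE

Fix: GROUP BY name, then filter groups with HAVING COUNT(*) > 1

Corrected query:
SELECT name FROM products GROUP BY name HAVING COUNT(*) > 1

Result:
name  
------
Gloves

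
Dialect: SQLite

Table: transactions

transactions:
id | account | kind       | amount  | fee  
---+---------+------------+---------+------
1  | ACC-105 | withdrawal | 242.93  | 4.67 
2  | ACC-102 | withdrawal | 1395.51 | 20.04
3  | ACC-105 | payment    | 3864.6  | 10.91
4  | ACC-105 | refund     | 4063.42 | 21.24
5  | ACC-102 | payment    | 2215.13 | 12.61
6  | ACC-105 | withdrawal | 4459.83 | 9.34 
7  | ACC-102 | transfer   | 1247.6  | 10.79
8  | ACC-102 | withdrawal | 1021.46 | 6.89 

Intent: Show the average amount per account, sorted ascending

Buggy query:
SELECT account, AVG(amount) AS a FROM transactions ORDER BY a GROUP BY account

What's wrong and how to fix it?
Bug: ORDER BY appears before GROUP BY; SQL clause order requires GROUP BY first

Fix: Move ORDER BY to the end, after GROUP BY

Corrected query:
SELECT account, AVG(amount) AS a FROM transactions GROUP BY account ORDER BY a

Result:
account | a       
--------+---------
ACC-102 | 1469.925
ACC-105 | 3157.695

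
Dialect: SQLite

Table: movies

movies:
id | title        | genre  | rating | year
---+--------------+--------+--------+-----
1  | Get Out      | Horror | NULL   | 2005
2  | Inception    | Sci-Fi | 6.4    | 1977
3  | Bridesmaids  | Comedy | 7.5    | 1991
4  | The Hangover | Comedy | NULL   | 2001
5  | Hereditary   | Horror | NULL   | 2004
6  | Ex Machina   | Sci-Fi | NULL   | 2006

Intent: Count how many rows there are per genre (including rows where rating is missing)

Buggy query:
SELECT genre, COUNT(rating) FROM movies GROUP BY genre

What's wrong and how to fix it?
Bug: COUNT(column) counts non-NULL values only; rows with NULL rating aren't counted

Fix: Replace COUNT(rating) with COUNT(*)

Corrected query:
SELECT genre, COUNT(*) FROM movies GROUP BY genre

Result:
genre  | COUNT(*)
-------+---------
Comedy | 2       
Horror | 2       
Sci-Fi | 2       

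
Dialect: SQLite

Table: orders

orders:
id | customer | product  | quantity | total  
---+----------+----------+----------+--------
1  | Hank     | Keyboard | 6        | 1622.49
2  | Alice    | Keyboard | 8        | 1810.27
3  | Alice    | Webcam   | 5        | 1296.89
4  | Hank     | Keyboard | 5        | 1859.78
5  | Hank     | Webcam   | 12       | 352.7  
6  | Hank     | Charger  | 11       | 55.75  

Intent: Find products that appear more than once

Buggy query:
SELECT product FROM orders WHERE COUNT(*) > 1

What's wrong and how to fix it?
Bug: COUNT(*) is an aggregate and cannot be used in WHERE

Fix: GROUP BY product, then filter groups with HAVING COUNT(*) > 1

Corrected query:
SELECT product FROM orders GROUP BY product HAVING COUNT(*) > 1

Result:
product 
--------
Keyboard
Webcam  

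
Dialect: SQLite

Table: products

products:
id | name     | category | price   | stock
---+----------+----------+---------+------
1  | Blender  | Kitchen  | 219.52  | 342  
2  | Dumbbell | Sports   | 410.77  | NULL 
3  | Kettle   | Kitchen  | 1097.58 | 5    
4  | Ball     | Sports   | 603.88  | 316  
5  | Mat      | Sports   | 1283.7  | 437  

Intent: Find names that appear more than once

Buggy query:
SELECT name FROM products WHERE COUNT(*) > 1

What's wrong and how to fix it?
Bug: WHERE can't reference COUNT(*); aggregates are computed after WHERE

Fix: GROUP BY name, then filter groups with HAVING COUNT(*) > 1

Corrected query:
SELECT name FROM products GROUP BY name HAVING COUNT(*) > 1

Result:
(no rows)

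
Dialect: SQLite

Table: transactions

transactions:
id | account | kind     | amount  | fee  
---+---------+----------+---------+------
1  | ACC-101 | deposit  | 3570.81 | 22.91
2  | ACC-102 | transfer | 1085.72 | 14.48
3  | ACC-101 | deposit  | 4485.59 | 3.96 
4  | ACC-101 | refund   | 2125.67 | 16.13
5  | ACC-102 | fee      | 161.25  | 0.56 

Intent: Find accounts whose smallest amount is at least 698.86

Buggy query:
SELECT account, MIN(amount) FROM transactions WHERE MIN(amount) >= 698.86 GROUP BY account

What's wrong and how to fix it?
Bug: Aggregates like MIN are computed per group after WHERE runs

Fix: Use HAVING for the per-group MIN condition

Corrected query:
SELECT account, MIN(amount) FROM transactions GROUP BY account HAVING MIN(amount) >= 698.86

Result:
account | MIN(amount)
--------+------------
ACC-101 | 2125.67    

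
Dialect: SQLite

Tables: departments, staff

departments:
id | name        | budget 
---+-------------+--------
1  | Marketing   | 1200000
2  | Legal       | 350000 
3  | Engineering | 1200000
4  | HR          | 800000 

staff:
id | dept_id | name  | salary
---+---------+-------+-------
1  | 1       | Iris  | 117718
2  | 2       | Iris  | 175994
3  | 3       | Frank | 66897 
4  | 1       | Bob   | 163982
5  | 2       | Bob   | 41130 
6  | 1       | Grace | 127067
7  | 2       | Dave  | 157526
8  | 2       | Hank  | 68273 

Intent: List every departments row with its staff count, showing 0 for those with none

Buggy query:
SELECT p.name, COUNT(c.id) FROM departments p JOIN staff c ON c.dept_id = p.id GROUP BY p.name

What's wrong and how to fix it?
Bug: An inner join excludes parents with zero children

Fix: Switch to LEFT JOIN to retain unmatched parent rows

Corrected query:
SELECT p.name, COUNT(c.id) FROM departments p LEFT JOIN staff c ON c.dept_id = p.id GROUP BY p.name

Result:
name        | COUNT(c.id)
------------+------------
Engineering | 1          
HR          | 0          
Legal       | 4          
Marketing   | 3          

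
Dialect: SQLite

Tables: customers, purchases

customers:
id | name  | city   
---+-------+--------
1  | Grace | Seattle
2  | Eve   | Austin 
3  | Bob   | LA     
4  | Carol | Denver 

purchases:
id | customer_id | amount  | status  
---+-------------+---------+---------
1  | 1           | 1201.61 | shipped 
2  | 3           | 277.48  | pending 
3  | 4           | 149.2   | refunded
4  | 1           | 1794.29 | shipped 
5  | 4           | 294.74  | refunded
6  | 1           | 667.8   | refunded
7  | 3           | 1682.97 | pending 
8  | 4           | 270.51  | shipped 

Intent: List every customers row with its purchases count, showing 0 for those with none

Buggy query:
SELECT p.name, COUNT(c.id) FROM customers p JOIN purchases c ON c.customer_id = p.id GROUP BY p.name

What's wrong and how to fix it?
Bug: An inner join excludes parents with zero children

Fix: Use LEFT JOIN so parents without children still appear (COUNT(c.id) gives 0)

Corrected query:
SELECT p.name, COUNT(c.id) FROM customers p LEFT JOIN purchases c ON c.customer_id = p.id GROUP BY p.name

Result:
name  | COUNT(c.id)
------+------------
Bob   | 2          
Carol | 3          
Eve   | 0          
Grace | 3          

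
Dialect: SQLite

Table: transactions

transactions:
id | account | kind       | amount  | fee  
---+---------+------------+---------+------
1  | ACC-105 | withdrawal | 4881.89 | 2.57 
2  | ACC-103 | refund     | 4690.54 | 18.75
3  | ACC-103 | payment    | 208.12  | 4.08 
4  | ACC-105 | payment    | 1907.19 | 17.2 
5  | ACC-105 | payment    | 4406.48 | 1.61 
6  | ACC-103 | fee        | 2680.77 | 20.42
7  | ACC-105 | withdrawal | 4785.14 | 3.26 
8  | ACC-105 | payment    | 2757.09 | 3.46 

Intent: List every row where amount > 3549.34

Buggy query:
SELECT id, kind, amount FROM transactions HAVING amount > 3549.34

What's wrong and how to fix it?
Bug: HAVING filters the output of aggregation, but this query has no GROUP BY and no aggregate functions, so SQLite rejects it (HAVING clause on a non-aggregate query); the condition here is per row

Fix: Use WHERE for row-level filtering

Corrected query:
SELECT id, kind, amount FROM transactions WHERE amount > 3549.34

Result:
id | kind       | amount 
---+------------+--------
1  | withdrawal | 4881.89
2  | refund     | 4690.54
5  | payment    | 4406.48
7  | withdrawal | 4785.14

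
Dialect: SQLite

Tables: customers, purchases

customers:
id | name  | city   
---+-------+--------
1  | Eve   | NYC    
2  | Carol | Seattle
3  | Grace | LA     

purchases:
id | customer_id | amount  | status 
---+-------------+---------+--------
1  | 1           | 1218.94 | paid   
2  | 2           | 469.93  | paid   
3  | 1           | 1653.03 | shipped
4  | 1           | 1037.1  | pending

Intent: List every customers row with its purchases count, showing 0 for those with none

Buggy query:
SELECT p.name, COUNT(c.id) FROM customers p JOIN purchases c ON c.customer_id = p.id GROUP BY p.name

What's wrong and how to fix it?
Bug: INNER JOIN drops customers rows that have no matching purchases rows

Fix: Switch to LEFT JOIN to retain unmatched parent rows

Corrected query:
SELECT p.name, COUNT(c.id) FROM customers p LEFT JOIN purchases c ON c.customer_id = p.id GROUP BY p.name

Result:
name  | COUNT(c.id)
------+------------
Carol | 1          
Eve   | 3          
Grace | 0          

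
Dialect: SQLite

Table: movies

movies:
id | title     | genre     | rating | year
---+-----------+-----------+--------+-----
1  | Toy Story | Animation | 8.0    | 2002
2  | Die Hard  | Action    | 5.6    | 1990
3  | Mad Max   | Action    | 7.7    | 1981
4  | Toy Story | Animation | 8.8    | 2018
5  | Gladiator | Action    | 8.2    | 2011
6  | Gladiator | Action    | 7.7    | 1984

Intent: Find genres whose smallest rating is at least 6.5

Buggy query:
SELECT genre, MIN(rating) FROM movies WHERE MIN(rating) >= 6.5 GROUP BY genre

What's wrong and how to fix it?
Bug: MIN() in WHERE is a misuse of aggregate

Fix: Replace WHERE with HAVING after the GROUP BY

Corrected query:
SELECT genre, MIN(rating) FROM movies GROUP BY genre HAVING MIN(rating) >= 6.5

Result:
genre     | MIN(rating)
----------+------------
Animation | 8          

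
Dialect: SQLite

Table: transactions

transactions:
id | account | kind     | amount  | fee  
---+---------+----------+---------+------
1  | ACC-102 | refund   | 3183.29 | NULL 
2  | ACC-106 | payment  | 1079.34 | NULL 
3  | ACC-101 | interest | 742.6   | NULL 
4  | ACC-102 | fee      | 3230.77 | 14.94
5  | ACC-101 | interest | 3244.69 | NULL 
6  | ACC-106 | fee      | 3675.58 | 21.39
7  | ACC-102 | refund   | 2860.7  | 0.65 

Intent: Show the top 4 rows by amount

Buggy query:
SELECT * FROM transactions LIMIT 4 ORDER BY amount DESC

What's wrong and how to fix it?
Bug: ORDER BY cannot follow LIMIT; LIMIT is the final clause

Fix: Swap the clauses: ORDER BY first, then LIMIT

Corrected query:
SELECT * FROM transactions ORDER BY amount DESC LIMIT 4

Result:
id | account | kind     | amount  | fee  
---+---------+----------+---------+------
6  | ACC-106 | fee      | 3675.58 | 21.39
5  | ACC-101 | interest | 3244.69 | NULL 
4  | ACC-102 | fee      | 3230.77 | 14.94
1  | ACC-102 | refund   | 3183.29 | NULL 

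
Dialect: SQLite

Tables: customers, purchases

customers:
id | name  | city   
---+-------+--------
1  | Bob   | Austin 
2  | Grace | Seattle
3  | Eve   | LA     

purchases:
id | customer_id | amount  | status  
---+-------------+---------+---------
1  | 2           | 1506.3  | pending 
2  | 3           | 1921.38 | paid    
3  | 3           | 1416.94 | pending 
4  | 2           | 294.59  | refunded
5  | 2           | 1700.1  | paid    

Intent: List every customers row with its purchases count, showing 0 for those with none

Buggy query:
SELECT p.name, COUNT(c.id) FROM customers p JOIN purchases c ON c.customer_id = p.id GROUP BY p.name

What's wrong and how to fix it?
Bug: An inner join excludes parents with zero children

Fix: Switch to LEFT JOIN to retain unmatched parent rows

Corrected query:
SELECT p.name, COUNT(c.id) FROM customers p LEFT JOIN purchases c ON c.customer_id = p.id GROUP BY p.name

Result:
name  | COUNT(c.id)
------+------------
Bob   | 0          
Eve   | 2          
Grace | 3          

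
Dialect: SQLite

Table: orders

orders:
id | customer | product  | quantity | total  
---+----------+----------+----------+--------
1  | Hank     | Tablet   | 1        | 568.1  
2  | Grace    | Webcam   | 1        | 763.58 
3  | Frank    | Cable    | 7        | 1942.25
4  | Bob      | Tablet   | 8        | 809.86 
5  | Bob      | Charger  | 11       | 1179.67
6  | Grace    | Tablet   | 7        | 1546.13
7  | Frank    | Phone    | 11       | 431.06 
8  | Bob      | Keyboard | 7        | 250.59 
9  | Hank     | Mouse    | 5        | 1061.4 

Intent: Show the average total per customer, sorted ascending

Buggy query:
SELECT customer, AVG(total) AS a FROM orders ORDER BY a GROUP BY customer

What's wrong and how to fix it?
Bug: ORDER BY appears before GROUP BY; SQL clause order requires GROUP BY first

Fix: Reorder: SELECT … FROM … GROUP BY … ORDER BY …

Corrected query:
SELECT customer, AVG(total) AS a FROM orders GROUP BY customer ORDER BY a

Result:
customer | a         
---------+-----------
Bob      | 746.706667
Hank     | 814.75    
Grace    | 1154.855  
Frank    | 1186.655  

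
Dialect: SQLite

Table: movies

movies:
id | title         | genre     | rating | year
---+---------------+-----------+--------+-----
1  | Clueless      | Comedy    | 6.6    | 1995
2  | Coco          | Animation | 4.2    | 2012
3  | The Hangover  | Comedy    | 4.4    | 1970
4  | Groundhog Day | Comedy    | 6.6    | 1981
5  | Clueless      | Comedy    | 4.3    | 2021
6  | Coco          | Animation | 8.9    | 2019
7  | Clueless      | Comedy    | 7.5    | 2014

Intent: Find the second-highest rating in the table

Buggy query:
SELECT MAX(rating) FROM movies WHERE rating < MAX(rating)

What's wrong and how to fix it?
Bug: The inner MAX is an aggregate inside WHERE, which is not allowed

Fix: Put the inner MAX in a scalar subquery

Corrected query:
SELECT MAX(rating) FROM movies WHERE rating < (SELECT MAX(rating) FROM movies)

Result:
MAX(rating)
-----------
7.5        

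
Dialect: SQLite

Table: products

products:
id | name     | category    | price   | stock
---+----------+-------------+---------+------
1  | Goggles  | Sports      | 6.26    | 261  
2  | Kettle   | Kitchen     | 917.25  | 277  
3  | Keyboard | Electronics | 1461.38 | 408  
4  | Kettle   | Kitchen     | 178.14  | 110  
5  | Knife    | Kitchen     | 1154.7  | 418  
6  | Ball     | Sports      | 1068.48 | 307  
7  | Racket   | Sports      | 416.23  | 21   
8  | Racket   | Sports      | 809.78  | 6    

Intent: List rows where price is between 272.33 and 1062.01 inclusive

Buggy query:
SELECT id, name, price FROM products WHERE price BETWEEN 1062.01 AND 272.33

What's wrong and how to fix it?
Bug: The bounds are reversed; BETWEEN a AND b requires a <= b to match anything

Fix: Swap the bounds so the smaller value comes first

Corrected query:
SELECT id, name, price FROM products WHERE price BETWEEN 272.33 AND 1062.01

Result:
id | name   | price 
---+--------+-------
2  | Kettle | 917.25
7  | Racket | 416.23
8  | Racket | 809.78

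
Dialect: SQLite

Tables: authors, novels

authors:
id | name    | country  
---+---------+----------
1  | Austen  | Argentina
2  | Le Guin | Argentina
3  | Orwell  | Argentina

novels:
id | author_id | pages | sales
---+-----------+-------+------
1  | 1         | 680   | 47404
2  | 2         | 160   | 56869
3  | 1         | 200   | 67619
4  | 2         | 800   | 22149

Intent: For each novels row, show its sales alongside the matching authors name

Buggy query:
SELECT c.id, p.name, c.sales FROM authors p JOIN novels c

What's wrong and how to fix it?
Bug: Missing join condition: each novels row is matched to all authors rows instead of just its own

Fix: Add ON c.author_id = p.id to the JOIN

Corrected query:
SELECT c.id, p.name, c.sales FROM authors p JOIN novels c ON c.author_id = p.id

Result:
id | name    | sales
---+---------+------
1  | Austen  | 47404
2  | Le Guin | 56869
3  | Austen  | 67619
4  | Le Guin | 22149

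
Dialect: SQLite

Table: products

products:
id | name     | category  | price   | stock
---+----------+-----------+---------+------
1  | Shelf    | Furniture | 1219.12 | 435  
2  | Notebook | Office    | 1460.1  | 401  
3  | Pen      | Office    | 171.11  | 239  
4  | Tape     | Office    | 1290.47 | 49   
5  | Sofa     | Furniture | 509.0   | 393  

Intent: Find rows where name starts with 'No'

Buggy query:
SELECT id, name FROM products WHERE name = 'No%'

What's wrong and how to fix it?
Bug: '=' compares the literal string including the % character; pattern matching needs LIKE

Fix: Use LIKE for wildcard pattern matching

Corrected query:
SELECT id, name FROM products WHERE name LIKE 'No%'

Result:
id | name    
---+---------
2  | Notebook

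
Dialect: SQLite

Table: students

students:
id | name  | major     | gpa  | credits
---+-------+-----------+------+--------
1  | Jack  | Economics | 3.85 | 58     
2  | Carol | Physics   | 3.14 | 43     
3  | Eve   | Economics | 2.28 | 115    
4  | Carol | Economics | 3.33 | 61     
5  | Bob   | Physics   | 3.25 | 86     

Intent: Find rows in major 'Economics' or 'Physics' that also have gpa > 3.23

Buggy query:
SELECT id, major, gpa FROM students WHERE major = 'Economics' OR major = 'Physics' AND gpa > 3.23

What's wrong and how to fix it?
Bug: AND binds tighter than OR, so this parses as major = 'Economics' OR (major = 'Physics' AND gpa > 3.23)

Fix: Group the OR with parentheses (or use IN), then AND the threshold

Corrected query:
SELECT id, major, gpa FROM students WHERE (major = 'Economics' OR major = 'Physics') AND gpa > 3.23

Result:
id | major     | gpa 
---+-----------+-----
1  | Economics | 3.85
4  | Economics | 3.33
5  | Physics   | 3.25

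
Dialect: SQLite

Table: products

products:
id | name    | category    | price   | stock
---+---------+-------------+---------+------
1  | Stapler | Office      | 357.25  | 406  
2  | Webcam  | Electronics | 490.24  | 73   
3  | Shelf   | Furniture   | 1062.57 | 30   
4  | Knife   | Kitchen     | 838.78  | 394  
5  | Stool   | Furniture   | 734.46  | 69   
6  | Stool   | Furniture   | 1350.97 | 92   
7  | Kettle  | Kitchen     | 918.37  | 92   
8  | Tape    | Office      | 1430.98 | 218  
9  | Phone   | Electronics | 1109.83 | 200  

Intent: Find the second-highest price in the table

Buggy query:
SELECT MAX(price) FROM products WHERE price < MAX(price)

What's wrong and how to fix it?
Bug: MAX(price) on the right of the comparison is an aggregate-in-WHERE error

Fix: Put the inner MAX in a scalar subquery

Corrected query:
SELECT MAX(price) FROM products WHERE price < (SELECT MAX(price) FROM products)

Result:
MAX(price)
----------
1350.97   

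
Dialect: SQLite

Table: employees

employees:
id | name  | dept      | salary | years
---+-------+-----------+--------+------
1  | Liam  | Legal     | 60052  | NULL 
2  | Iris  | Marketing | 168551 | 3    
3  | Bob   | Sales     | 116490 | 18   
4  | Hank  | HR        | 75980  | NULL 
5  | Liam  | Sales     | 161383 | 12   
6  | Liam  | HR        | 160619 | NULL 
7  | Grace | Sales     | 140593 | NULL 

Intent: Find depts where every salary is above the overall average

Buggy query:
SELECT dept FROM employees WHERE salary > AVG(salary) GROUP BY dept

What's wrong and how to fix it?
Bug: AVG() is an aggregate; it can't sit directly in WHERE

Fix: Use a subquery for AVG and a HAVING MIN(...) filter so the condition holds for every row in the group

Corrected query:
SELECT dept FROM employees GROUP BY dept HAVING MIN(salary) > (SELECT AVG(salary) FROM employees)

Result:
dept     
---------
Marketing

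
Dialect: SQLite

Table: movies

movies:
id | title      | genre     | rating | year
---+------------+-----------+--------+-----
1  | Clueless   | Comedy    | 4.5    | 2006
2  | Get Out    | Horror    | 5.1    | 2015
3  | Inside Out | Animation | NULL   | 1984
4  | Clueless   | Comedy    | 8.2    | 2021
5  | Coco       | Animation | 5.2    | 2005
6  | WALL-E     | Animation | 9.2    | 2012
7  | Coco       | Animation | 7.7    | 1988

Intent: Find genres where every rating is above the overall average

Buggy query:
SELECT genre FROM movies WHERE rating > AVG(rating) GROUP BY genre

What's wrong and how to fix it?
Bug: WHERE evaluates per row before aggregation, so AVG() is unavailable

Fix: Use a subquery for AVG and a HAVING MIN(...) filter so the condition holds for every row in the group

Corrected query:
SELECT genre FROM movies GROUP BY genre HAVING MIN(rating) > (SELECT AVG(rating) FROM movies)

Result:
(no rows)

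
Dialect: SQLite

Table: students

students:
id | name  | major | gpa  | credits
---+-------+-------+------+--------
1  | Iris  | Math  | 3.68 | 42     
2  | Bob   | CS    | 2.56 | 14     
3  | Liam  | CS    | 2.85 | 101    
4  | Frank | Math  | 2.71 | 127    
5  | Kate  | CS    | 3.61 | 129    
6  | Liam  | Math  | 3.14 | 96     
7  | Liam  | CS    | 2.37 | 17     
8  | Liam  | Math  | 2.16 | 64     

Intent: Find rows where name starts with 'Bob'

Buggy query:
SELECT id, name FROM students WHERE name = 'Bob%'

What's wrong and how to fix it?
Bug: '=' compares the literal string including the % character; pattern matching needs LIKE

Fix: Replace '=' with LIKE so 'Bob%' is treated as a pattern

Corrected query:
SELECT id, name FROM students WHERE name LIKE 'Bob%'

Result:
id | name
---+-----
2  | Bob 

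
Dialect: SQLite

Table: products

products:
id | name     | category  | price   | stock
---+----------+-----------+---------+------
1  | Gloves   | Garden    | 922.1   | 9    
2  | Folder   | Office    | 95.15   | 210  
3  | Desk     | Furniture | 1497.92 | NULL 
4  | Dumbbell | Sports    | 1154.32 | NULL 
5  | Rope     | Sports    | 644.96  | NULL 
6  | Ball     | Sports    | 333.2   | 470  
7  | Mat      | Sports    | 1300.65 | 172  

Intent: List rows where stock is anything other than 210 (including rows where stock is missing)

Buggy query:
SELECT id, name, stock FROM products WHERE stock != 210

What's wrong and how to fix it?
Bug: 'stock != 210' is unknown when stock is NULL, so NULL rows are silently excluded

Fix: Handle NULL separately with IS NULL alongside the inequality

Corrected query:
SELECT id, name, stock FROM products WHERE stock != 210 OR stock IS NULL

Result:
id | name     | stock
---+----------+------
1  | Gloves   | 9    
3  | Desk     | NULL 
4  | Dumbbell | NULL 
5  | Rope     | NULL 
6  | Ball     | 470  
7  | Mat      | 172  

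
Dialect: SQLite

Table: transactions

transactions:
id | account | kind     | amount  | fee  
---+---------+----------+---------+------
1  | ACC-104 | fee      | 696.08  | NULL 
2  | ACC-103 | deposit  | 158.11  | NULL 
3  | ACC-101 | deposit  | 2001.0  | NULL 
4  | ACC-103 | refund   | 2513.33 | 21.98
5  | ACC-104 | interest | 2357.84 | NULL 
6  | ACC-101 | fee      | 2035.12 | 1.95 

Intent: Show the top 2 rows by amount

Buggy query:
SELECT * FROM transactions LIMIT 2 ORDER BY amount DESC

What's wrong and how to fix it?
Bug: LIMIT must come after ORDER BY

Fix: Swap the clauses: ORDER BY first, then LIMIT

Corrected query:
SELECT * FROM transactions ORDER BY amount DESC LIMIT 2

Result:
id | account | kind     | amount  | fee  
---+---------+----------+---------+------
4  | ACC-103 | refund   | 2513.33 | 21.98
5  | ACC-104 | interest | 2357.84 | NULL 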